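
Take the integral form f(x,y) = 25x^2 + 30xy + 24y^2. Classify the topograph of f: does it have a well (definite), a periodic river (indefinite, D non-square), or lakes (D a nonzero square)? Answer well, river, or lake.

D = b²−4ac = 30² − 4·25·24 = -1500
D < 0 ⇒ definite ⇒ every region one sign ⇒ single well

well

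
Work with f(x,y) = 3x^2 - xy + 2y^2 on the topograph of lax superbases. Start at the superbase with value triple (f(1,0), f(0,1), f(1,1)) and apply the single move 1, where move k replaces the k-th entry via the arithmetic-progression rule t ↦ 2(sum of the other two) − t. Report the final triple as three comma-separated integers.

start (3,2,4) = (f(1,0),f(0,1),f(1,1))
replace slot 1: 2·(2+4) − 3 = 9 → (9,2,4)

9,2,4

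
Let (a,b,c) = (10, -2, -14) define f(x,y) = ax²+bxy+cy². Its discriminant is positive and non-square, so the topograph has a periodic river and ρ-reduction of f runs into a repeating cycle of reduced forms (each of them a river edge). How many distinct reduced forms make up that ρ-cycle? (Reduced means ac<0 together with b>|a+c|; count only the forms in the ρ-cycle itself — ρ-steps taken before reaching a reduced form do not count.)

D = 564, ⌊√D⌋ = 23
descent: ρ → (-14,2,10)
descent: ρ → (10,18,-6)  [lands on river]
river: ρ → (-6,18,10)
river: ρ → (10,22,-2)
river: ρ → (-2,22,10)
ρ-cycle length = 4 (tail of 2 descent steps not counted)

4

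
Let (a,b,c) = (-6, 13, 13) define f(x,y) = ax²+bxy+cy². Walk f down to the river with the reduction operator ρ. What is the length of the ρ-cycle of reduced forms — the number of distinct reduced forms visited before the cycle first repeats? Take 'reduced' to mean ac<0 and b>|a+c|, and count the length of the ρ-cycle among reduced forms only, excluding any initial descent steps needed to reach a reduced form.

D = 481, ⌊√D⌋ = 21
river: ρ → (13,13,-6)
river: ρ → (-6,11,15)
river: ρ → (15,19,-2)
river: ρ → (-2,21,5)
river: ρ → (5,19,-6)
river: ρ → (-6,17,8)
river: ρ → (8,15,-8)
river: ρ → (-8,17,6)
river: ρ → (6,19,-5)
river: ρ → (-5,21,2)
river: ρ → (2,19,-15)
river: ρ → (-15,11,6)
river: ρ → (6,13,-13)
river: ρ → (-13,13,6)
river: ρ → (6,11,-15)
river: ρ → (-15,19,2)
river: ρ → (2,21,-5)
river: ρ → (-5,19,6)
river: ρ → (6,17,-8)
river: ρ → (-8,15,8)
river: ρ → (8,17,-6)
river: ρ → (-6,19,5)
river: ρ → (5,21,-2)
river: ρ → (-2,19,15)
river: ρ → (15,11,-6)
river: ρ → (-6,13,13)
ρ-cycle length = 26 (tail of 0 descent steps not counted)

26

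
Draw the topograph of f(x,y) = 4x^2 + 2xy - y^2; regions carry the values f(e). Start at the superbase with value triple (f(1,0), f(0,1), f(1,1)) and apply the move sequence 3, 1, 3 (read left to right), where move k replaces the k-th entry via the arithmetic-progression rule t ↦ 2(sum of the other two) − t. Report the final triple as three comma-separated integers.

start (4,-1,5) = (f(1,0),f(0,1),f(1,1))
replace slot 3: 2·(4+(-1)) − 5 = 1 → (4,-1,1)
replace slot 1: 2·((-1)+1) − 4 = -4 → (-4,-1,1)
replace slot 3: 2·((-4)+(-1)) − 1 = -11 → (-4,-1,-11)

-4,-1,-11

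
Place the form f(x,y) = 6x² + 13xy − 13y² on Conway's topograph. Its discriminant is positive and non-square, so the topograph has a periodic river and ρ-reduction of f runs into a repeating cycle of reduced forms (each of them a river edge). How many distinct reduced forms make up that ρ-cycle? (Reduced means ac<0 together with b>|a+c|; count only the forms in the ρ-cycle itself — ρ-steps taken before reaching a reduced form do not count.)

D = 481, ⌊√D⌋ = 21
river: ρ → (-13,13,6)
river: ρ → (6,11,-15)
river: ρ → (-15,19,2)
river: ρ → (2,21,-5)
river: ρ → (-5,19,6)
river: ρ → (6,17,-8)
river: ρ → (-8,15,8)
river: ρ → (8,17,-6)
river: ρ → (-6,19,5)
river: ρ → (5,21,-2)
river: ρ → (-2,19,15)
river: ρ → (15,11,-6)
river: ρ → (-6,13,13)
river: ρ → (13,13,-6)
river: ρ → (-6,11,15)
river: ρ → (15,19,-2)
river: ρ → (-2,21,5)
river: ρ → (5,19,-6)
river: ρ → (-6,17,8)
river: ρ → (8,15,-8)
river: ρ → (-8,17,6)
river: ρ → (6,19,-5)
river: ρ → (-5,21,2)
river: ρ → (2,19,-15)
river: ρ → (-15,11,6)
river: ρ → (6,13,-13)
ρ-cycle length = 26 (tail of 0 descent steps not counted)

26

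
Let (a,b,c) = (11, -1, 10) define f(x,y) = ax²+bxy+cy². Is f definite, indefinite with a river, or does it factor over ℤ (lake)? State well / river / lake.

D = b²−4ac = (-1)² − 4·11·10 = -439
D < 0 ⇒ definite ⇒ every region one sign ⇒ single well

well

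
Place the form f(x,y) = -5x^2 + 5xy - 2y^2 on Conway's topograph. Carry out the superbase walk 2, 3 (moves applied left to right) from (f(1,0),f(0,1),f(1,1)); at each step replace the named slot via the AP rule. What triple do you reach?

start (-5,-2,-2) = (f(1,0),f(0,1),f(1,1))
replace slot 2: 2·((-5)+(-2)) − (-2) = -12 → (-5,-12,-2)
replace slot 3: 2·((-5)+(-12)) − (-2) = -32 → (-5,-12,-32)

-5,-12,-32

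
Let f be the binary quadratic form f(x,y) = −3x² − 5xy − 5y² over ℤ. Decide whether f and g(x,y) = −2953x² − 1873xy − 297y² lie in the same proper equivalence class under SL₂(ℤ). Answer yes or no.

D₁ = -35, D₂ = -35
f is negative-definite; reduce −f:
−f: translate: b→-1 (≡5 mod 6), so (3,5,5)→(3,-1,3)
−f: flip: (3,-1,3)→(3,1,3)
−f: reduced (well bottom): (3,1,3) with a≤c, −a<b≤a
flip sign back: reduced form of f is (-3,-1,-3)
g is negative-definite; reduce −g:
−g: flip: (2953,1873,297)→(297,-1873,2953)
−g: translate: b→-91 (≡-1873 mod 594), so (297,-1873,2953)→(297,-91,7)
−g: flip: (297,-91,7)→(7,91,297)
−g: translate: b→7 (≡91 mod 14), so (7,91,297)→(7,7,3)
−g: flip: (7,7,3)→(3,-7,7)
−g: translate: b→-1 (≡-7 mod 6), so (3,-7,7)→(3,-1,3)
−g: flip: (3,-1,3)→(3,1,3)
−g: reduced (well bottom): (3,1,3) with a≤c, −a<b≤a
flip sign back: reduced form of g is (-3,-1,-3)
reduced forms (-3, -1, -3) vs (-3, -1, -3) ⇒ equivalent

yes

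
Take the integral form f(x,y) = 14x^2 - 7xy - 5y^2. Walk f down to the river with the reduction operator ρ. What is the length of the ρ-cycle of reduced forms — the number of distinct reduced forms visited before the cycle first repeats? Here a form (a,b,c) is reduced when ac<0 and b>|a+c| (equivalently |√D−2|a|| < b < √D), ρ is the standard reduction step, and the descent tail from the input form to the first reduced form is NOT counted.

D = 329, ⌊√D⌋ = 18
descent: ρ → (-5,17,2)  [lands on river]
river: ρ → (2,15,-13)
river: ρ → (-13,11,4)
river: ρ → (4,13,-10)
river: ρ → (-10,7,7)
river: ρ → (7,7,-10)
river: ρ → (-10,13,4)
river: ρ → (4,11,-13)
river: ρ → (-13,15,2)
river: ρ → (2,17,-5)
river: ρ → (-5,13,8)
river: ρ → (8,3,-10)
river: ρ → (-10,17,1)
river: ρ → (1,17,-10)
river: ρ → (-10,3,8)
river: ρ → (8,13,-5)
ρ-cycle length = 16 (tail of 1 descent step not counted)

16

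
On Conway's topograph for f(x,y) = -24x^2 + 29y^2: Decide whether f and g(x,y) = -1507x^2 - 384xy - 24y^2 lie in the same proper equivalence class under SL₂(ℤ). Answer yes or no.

D₁ = 2784, D₂ = 2784
river cycle of f (length 4): (-24, 48, 5), (5, 52, -4), (-4, 52, 5), (5, 48, -24)
river cycle of g (length 4): (-24, 48, 5), (5, 52, -4), (-4, 52, 5), (5, 48, -24)
cycles coincide ⇒ equivalent

yes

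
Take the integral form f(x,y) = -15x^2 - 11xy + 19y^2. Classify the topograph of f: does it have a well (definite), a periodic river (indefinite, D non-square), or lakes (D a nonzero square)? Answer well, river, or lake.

D = b²−4ac = (-11)² − 4·(-15)·19 = 1261
D > 0 non-square ⇒ indefinite ⇒ periodic river

river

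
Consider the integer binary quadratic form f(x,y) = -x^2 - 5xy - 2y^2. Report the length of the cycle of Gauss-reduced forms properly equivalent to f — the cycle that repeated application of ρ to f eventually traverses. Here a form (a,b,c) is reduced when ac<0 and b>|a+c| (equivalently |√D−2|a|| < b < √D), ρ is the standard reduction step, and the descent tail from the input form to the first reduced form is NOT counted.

D = 17, ⌊√D⌋ = 4
descent: ρ → (-2,1,2)  [lands on river]
river: ρ → (2,3,-1)
river: ρ → (-1,3,2)
river: ρ → (2,1,-2)
river: ρ → (-2,3,1)
river: ρ → (1,3,-2)
ρ-cycle length = 6 (tail of 1 descent step not counted)

6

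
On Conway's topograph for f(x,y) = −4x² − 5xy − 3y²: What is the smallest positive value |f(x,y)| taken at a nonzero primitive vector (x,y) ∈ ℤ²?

translate: b→-3 (≡5 mod 8), so (4,5,3)→(4,-3,2)
flip: (4,-3,2)→(2,3,4)
translate: b→-1 (≡3 mod 4), so (2,3,4)→(2,-1,3)
reduced (well bottom): (2,-1,3) with a≤c, −a<b≤a
well minimum |f| = |-2| = 2 (negative-definite)

2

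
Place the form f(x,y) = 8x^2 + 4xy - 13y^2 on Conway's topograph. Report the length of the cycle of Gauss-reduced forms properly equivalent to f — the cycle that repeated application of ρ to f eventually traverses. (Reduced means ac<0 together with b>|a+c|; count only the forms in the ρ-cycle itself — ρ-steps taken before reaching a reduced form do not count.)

D = 432, ⌊√D⌋ = 20
descent: ρ → (-13,-4,8)
descent: ρ → (8,20,-1)  [lands on river]
river: ρ → (-1,20,8)
river: ρ → (8,12,-9)
river: ρ → (-9,6,11)
river: ρ → (11,16,-4)
river: ρ → (-4,16,11)
river: ρ → (11,6,-9)
river: ρ → (-9,12,8)
ρ-cycle length = 8 (tail of 2 descent steps not counted)

8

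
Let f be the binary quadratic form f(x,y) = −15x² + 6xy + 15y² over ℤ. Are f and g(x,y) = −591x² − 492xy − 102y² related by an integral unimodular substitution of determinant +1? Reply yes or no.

D₁ = 936, D₂ = 936
river cycle of f (length 6): (15, 24, -6), (-6, 24, 15), (15, 6, -15), (-15, 24, 6), (6, 24, -15), (-15, 6, 15)
river cycle of g (length 6): (-15, 6, 15), (15, 24, -6), (-6, 24, 15), (15, 6, -15), (-15, 24, 6), (6, 24, -15)
cycles coincide ⇒ equivalent

yes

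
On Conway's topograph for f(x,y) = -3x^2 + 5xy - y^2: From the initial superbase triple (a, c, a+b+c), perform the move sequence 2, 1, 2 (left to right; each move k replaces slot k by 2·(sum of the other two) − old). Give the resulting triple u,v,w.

start (-3,-1,1) = (f(1,0),f(0,1),f(1,1))
replace slot 2: 2·((-3)+1) − (-1) = -3 → (-3,-3,1)
replace slot 1: 2·((-3)+1) − (-3) = -1 → (-1,-3,1)
replace slot 2: 2·((-1)+1) − (-3) = 3 → (-1,3,1)

-1,3,1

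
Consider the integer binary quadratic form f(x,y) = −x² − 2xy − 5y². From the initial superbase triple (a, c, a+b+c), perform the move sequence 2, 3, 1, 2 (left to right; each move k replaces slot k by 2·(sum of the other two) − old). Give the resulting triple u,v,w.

start (-1,-5,-8) = (f(1,0),f(0,1),f(1,1))
replace slot 2: 2·((-1)+(-8)) − (-5) = -13 → (-1,-13,-8)
replace slot 3: 2·((-1)+(-13)) − (-8) = -20 → (-1,-13,-20)
replace slot 1: 2·((-13)+(-20)) − (-1) = -65 → (-65,-13,-20)
replace slot 2: 2·((-65)+(-20)) − (-13) = -157 → (-65,-157,-20)

-65,-157,-20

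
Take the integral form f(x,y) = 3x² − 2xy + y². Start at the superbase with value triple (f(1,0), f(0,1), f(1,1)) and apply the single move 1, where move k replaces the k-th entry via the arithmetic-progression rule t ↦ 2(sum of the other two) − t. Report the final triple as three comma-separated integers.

start (3,1,2) = (f(1,0),f(0,1),f(1,1))
replace slot 1: 2·(1+2) − 3 = 3 → (3,1,2)

3,1,2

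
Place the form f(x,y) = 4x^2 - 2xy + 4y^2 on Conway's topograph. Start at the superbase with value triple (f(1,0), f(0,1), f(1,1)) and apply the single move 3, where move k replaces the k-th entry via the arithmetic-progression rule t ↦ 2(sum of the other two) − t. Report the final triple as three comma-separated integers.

start (4,4,6) = (f(1,0),f(0,1),f(1,1))
replace slot 3: 2·(4+4) − 6 = 10 → (4,4,10)

4,4,10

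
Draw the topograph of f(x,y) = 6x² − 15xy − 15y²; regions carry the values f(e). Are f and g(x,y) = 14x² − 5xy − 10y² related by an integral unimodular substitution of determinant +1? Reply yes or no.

D₁ = 585, D₂ = 585
river cycle of f (length 6): (-15, 15, 6), (6, 21, -6), (-6, 15, 15), (15, 15, -6), (-6, 21, 6), (6, 15, -15)
river cycle of g (length 12): (-10, 5, 14), (14, 23, -1), (-1, 23, 14), (14, 5, -10), (-10, 15, 9), (9, 21, -4), (-4, 19, 14), (14, 9, -9), (-9, 9, 14), (14, 19, -4), … (2 more)
cycles differ ⇒ inequivalent

no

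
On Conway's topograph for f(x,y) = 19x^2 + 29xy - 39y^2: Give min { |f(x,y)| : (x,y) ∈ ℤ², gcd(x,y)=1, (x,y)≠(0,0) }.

river: ρ → (-39,49,9)
river: ρ → (9,59,-9)
river: ρ → (-9,49,39)
river: ρ → (39,29,-19)
river: ρ → (-19,47,21)
river: ρ → (21,37,-29)
river: ρ → (-29,21,29)
river: ρ → (29,37,-21)
river: ρ → (-21,47,19)
river: ρ → (19,29,-39)
closes: descent 0, river 10
min |a| on river = 9

9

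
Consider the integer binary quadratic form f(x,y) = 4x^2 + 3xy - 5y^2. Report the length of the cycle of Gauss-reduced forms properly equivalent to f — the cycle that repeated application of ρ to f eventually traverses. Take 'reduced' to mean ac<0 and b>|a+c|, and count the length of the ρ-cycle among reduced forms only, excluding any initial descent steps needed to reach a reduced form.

D = 89, ⌊√D⌋ = 9
river: ρ → (-5,7,2)
river: ρ → (2,9,-1)
river: ρ → (-1,9,2)
river: ρ → (2,7,-5)
river: ρ → (-5,3,4)
river: ρ → (4,5,-4)
river: ρ → (-4,3,5)
river: ρ → (5,7,-2)
river: ρ → (-2,9,1)
river: ρ → (1,9,-2)
river: ρ → (-2,7,5)
river: ρ → (5,3,-4)
river: ρ → (-4,5,4)
river: ρ → (4,3,-5)
ρ-cycle length = 14 (tail of 0 descent steps not counted)

14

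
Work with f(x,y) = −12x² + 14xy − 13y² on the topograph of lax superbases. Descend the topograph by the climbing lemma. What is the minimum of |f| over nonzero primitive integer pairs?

translate: b→10 (≡-14 mod 24), so (12,-14,13)→(12,10,11)
flip: (12,10,11)→(11,-10,12)
reduced (well bottom): (11,-10,12) with a≤c, −a<b≤a
well minimum |f| = |-11| = 11 (negative-definite)

11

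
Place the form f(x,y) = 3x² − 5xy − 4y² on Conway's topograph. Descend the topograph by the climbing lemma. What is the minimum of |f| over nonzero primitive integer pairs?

descent: ρ → (-4,5,3)  [lands on river]
river: ρ → (3,7,-2)
river: ρ → (-2,5,6)
river: ρ → (6,7,-1)
river: ρ → (-1,7,6)
river: ρ → (6,5,-2)
river: ρ → (-2,7,3)
river: ρ → (3,5,-4)
river: ρ → (-4,3,4)
river: ρ → (4,5,-3)
river: ρ → (-3,7,2)
river: ρ → (2,5,-6)
river: ρ → (-6,7,1)
river: ρ → (1,7,-6)
river: ρ → (-6,5,2)
river: ρ → (2,7,-3)
river: ρ → (-3,5,4)
river: ρ → (4,3,-4)
closes: descent 1, river 18
min |a| on river = 1

1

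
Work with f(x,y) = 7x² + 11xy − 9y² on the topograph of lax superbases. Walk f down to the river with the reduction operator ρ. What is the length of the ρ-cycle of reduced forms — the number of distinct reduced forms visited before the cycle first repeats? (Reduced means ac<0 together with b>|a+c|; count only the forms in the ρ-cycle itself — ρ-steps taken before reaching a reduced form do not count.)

D = 373, ⌊√D⌋ = 19
river: ρ → (-9,7,9)
river: ρ → (9,11,-7)
river: ρ → (-7,17,3)
river: ρ → (3,19,-1)
river: ρ → (-1,19,3)
river: ρ → (3,17,-7)
river: ρ → (-7,11,9)
river: ρ → (9,7,-9)
river: ρ → (-9,11,7)
river: ρ → (7,17,-3)
river: ρ → (-3,19,1)
river: ρ → (1,19,-3)
river: ρ → (-3,17,7)
river: ρ → (7,11,-9)
ρ-cycle length = 14 (tail of 0 descent steps not counted)

14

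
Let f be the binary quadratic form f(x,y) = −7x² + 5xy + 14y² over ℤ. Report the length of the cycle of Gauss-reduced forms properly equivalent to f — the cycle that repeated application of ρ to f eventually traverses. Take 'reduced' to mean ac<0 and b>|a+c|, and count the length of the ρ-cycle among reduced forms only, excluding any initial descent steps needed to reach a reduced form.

D = 417, ⌊√D⌋ = 20
descent: ρ → (14,-5,-7)
descent: ρ → (-7,19,2)  [lands on river]
river: ρ → (2,17,-16)
river: ρ → (-16,15,3)
river: ρ → (3,15,-16)
river: ρ → (-16,17,2)
river: ρ → (2,19,-7)
river: ρ → (-7,9,12)
river: ρ → (12,15,-4)
river: ρ → (-4,17,8)
river: ρ → (8,15,-6)
river: ρ → (-6,9,14)
river: ρ → (14,19,-1)
river: ρ → (-1,19,14)
river: ρ → (14,9,-6)
river: ρ → (-6,15,8)
river: ρ → (8,17,-4)
river: ρ → (-4,15,12)
river: ρ → (12,9,-7)
ρ-cycle length = 18 (tail of 2 descent steps not counted)

18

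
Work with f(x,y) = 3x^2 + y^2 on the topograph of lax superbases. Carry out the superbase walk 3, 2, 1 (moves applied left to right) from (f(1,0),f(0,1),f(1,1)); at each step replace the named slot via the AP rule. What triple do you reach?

start (3,1,4) = (f(1,0),f(0,1),f(1,1))
replace slot 3: 2·(3+1) − 4 = 4 → (3,1,4)
replace slot 2: 2·(3+4) − 1 = 13 → (3,13,4)
replace slot 1: 2·(13+4) − 3 = 31 → (31,13,4)

31,13,4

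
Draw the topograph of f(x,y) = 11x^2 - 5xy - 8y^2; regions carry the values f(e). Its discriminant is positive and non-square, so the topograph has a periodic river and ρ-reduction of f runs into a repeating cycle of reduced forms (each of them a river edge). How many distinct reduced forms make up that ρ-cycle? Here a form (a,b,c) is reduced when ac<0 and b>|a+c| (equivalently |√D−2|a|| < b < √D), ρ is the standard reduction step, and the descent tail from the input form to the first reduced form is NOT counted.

D = 377, ⌊√D⌋ = 19
descent: ρ → (-8,5,11)  [lands on river]
river: ρ → (11,17,-2)
river: ρ → (-2,19,2)
river: ρ → (2,17,-11)
river: ρ → (-11,5,8)
river: ρ → (8,11,-8)
ρ-cycle length = 6 (tail of 1 descent step not counted)

6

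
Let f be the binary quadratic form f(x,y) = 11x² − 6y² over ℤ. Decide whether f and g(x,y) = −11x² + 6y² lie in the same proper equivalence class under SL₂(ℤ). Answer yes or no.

D₁ = 264, D₂ = 264
river cycle of f (length 6): (-6, 12, 5), (5, 8, -10), (-10, 12, 3), (3, 12, -10), (-10, 8, 5), (5, 12, -6)
river cycle of g (length 6): (6, 12, -5), (-5, 8, 10), (10, 12, -3), (-3, 12, 10), (10, 8, -5), (-5, 12, 6)
cycles differ ⇒ inequivalent

no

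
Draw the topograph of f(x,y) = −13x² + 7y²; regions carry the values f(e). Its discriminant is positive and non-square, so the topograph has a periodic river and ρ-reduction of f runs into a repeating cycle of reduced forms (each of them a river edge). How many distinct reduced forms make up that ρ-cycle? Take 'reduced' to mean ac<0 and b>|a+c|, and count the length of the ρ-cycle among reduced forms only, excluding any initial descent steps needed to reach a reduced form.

D = 364, ⌊√D⌋ = 19
descent: ρ → (7,14,-6)  [lands on river]
river: ρ → (-6,10,11)
river: ρ → (11,12,-5)
river: ρ → (-5,18,2)
river: ρ → (2,18,-5)
river: ρ → (-5,12,11)
river: ρ → (11,10,-6)
river: ρ → (-6,14,7)
ρ-cycle length = 8 (tail of 1 descent step not counted)

8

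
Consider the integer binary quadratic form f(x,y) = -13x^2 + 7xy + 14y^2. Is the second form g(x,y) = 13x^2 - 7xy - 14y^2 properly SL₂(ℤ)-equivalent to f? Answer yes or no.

D₁ = 777, D₂ = 777
river cycle of f (length 6): (14, 21, -6), (-6, 27, 2), (2, 25, -19), (-19, 13, 8), (8, 19, -13), (-13, 7, 14)
river cycle of g (length 6): (-14, 7, 13), (13, 19, -8), (-8, 13, 19), (19, 25, -2), (-2, 27, 6), (6, 21, -14)
cycles differ ⇒ inequivalent

no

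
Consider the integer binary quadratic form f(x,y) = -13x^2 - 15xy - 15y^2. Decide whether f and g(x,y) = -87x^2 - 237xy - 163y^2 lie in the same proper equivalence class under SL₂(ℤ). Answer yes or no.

D₁ = -555, D₂ = -555
f is negative-definite; reduce −f:
−f: translate: b→-11 (≡15 mod 26), so (13,15,15)→(13,-11,13)
−f: flip: (13,-11,13)→(13,11,13)
−f: reduced (well bottom): (13,11,13) with a≤c, −a<b≤a
flip sign back: reduced form of f is (-13,-11,-13)
g is negative-definite; reduce −g:
−g: translate: b→63 (≡237 mod 174), so (87,237,163)→(87,63,13)
−g: flip: (87,63,13)→(13,-63,87)
−g: translate: b→-11 (≡-63 mod 26), so (13,-63,87)→(13,-11,13)
−g: flip: (13,-11,13)→(13,11,13)
−g: reduced (well bottom): (13,11,13) with a≤c, −a<b≤a
flip sign back: reduced form of g is (-13,-11,-13)
reduced forms (-13, -11, -13) vs (-13, -11, -13) ⇒ equivalent

yes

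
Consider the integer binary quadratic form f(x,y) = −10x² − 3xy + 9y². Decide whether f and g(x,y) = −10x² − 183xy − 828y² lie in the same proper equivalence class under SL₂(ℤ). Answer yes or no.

D₁ = 369, D₂ = 369
river cycle of f (length 16): (9, 3, -10), (-10, 17, 2), (2, 19, -1), (-1, 19, 2), (2, 17, -10), (-10, 3, 9), (9, 15, -4), (-4, 17, 5), (5, 13, -10), (-10, 7, 8), … (6 more)
river cycle of g (length 16): (-10, 17, 2), (2, 19, -1), (-1, 19, 2), (2, 17, -10), (-10, 3, 9), (9, 15, -4), (-4, 17, 5), (5, 13, -10), (-10, 7, 8), (8, 9, -9), … (6 more)
cycles coincide ⇒ equivalent

yes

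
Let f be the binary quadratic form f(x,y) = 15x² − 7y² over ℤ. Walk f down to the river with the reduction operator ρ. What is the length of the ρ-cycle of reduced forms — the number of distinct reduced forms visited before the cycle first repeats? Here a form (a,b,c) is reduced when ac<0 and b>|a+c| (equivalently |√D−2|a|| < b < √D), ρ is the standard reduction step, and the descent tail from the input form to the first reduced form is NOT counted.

D = 420, ⌊√D⌋ = 20
descent: ρ → (-7,14,8)  [lands on river]
river: ρ → (8,18,-3)
river: ρ → (-3,18,8)
river: ρ → (8,14,-7)
ρ-cycle length = 4 (tail of 1 descent step not counted)

4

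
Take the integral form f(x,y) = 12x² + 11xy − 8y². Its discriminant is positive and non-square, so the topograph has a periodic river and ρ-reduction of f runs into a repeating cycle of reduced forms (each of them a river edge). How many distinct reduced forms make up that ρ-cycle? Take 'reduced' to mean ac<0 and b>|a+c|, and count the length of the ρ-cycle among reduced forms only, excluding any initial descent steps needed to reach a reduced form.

D = 505, ⌊√D⌋ = 22
river: ρ → (-8,21,2)
river: ρ → (2,19,-18)
river: ρ → (-18,17,3)
river: ρ → (3,19,-12)
river: ρ → (-12,5,10)
river: ρ → (10,15,-7)
river: ρ → (-7,13,12)
river: ρ → (12,11,-8)
ρ-cycle length = 8 (tail of 0 descent steps not counted)

8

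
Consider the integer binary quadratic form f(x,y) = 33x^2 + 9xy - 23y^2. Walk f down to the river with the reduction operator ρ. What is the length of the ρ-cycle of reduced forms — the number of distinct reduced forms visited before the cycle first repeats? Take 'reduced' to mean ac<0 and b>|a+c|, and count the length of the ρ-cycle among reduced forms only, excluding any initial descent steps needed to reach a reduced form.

D = 3117, ⌊√D⌋ = 55
descent: ρ → (-23,37,19)  [lands on river]
river: ρ → (19,39,-21)
river: ρ → (-21,45,13)
river: ρ → (13,33,-39)
river: ρ → (-39,45,7)
river: ρ → (7,53,-11)
river: ρ → (-11,35,43)
river: ρ → (43,51,-3)
river: ρ → (-3,51,43)
river: ρ → (43,35,-11)
river: ρ → (-11,53,7)
river: ρ → (7,45,-39)
river: ρ → (-39,33,13)
river: ρ → (13,45,-21)
river: ρ → (-21,39,19)
river: ρ → (19,37,-23)
river: ρ → (-23,55,1)
river: ρ → (1,55,-23)
ρ-cycle length = 18 (tail of 1 descent step not counted)

18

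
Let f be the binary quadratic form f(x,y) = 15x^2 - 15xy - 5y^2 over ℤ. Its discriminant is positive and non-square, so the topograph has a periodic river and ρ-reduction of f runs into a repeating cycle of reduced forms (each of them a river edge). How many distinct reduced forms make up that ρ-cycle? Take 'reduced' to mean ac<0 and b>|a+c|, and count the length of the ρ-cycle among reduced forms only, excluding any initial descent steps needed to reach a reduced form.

D = 525, ⌊√D⌋ = 22
descent: ρ → (-5,15,15)  [lands on river]
river: ρ → (15,15,-5)
ρ-cycle length = 2 (tail of 1 descent step not counted)

2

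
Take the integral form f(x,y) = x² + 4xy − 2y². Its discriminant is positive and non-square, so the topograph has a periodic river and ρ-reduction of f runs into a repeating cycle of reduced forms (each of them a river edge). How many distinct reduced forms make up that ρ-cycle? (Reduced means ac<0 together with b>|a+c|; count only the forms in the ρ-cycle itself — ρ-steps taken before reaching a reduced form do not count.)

D = 24, ⌊√D⌋ = 4
river: ρ → (-2,4,1)
river: ρ → (1,4,-2)
ρ-cycle length = 2 (tail of 0 descent steps not counted)

2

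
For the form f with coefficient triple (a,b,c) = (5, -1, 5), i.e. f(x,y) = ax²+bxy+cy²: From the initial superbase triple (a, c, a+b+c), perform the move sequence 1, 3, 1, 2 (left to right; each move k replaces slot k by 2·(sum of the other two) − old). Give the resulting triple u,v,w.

start (5,5,9) = (f(1,0),f(0,1),f(1,1))
replace slot 1: 2·(5+9) − 5 = 23 → (23,5,9)
replace slot 3: 2·(23+5) − 9 = 47 → (23,5,47)
replace slot 1: 2·(5+47) − 23 = 81 → (81,5,47)
replace slot 2: 2·(81+47) − 5 = 251 → (81,251,47)

81,251,47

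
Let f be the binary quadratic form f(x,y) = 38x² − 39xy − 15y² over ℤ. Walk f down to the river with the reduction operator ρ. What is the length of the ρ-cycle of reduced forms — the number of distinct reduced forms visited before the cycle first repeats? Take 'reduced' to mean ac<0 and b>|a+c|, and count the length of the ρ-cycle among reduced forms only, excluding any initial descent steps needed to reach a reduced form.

D = 3801, ⌊√D⌋ = 61
descent: ρ → (-15,39,38)  [lands on river]
river: ρ → (38,37,-16)
river: ρ → (-16,59,5)
river: ρ → (5,61,-4)
river: ρ → (-4,59,20)
river: ρ → (20,61,-1)
river: ρ → (-1,61,20)
river: ρ → (20,59,-4)
river: ρ → (-4,61,5)
river: ρ → (5,59,-16)
river: ρ → (-16,37,38)
river: ρ → (38,39,-15)
river: ρ → (-15,51,20)
river: ρ → (20,29,-37)
river: ρ → (-37,45,12)
river: ρ → (12,51,-25)
river: ρ → (-25,49,14)
river: ρ → (14,35,-46)
river: ρ → (-46,57,3)
river: ρ → (3,57,-46)
river: ρ → (-46,35,14)
river: ρ → (14,49,-25)
river: ρ → (-25,51,12)
river: ρ → (12,45,-37)
river: ρ → (-37,29,20)
river: ρ → (20,51,-15)
ρ-cycle length = 26 (tail of 1 descent step not counted)

26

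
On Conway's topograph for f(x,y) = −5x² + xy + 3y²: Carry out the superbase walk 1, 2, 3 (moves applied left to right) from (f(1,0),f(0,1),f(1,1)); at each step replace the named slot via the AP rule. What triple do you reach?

start (-5,3,-1) = (f(1,0),f(0,1),f(1,1))
replace slot 1: 2·(3+(-1)) − (-5) = 9 → (9,3,-1)
replace slot 2: 2·(9+(-1)) − 3 = 13 → (9,13,-1)
replace slot 3: 2·(9+13) − (-1) = 45 → (9,13,45)

9,13,45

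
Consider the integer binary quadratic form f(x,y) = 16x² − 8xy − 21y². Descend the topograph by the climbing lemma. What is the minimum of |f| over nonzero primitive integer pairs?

descent: ρ → (-21,8,16)  [lands on river]
river: ρ → (16,24,-13)
river: ρ → (-13,28,12)
river: ρ → (12,20,-21)
river: ρ → (-21,22,11)
river: ρ → (11,22,-21)
river: ρ → (-21,20,12)
river: ρ → (12,28,-13)
river: ρ → (-13,24,16)
river: ρ → (16,8,-21)
river: ρ → (-21,34,3)
river: ρ → (3,32,-32)
river: ρ → (-32,32,3)
river: ρ → (3,34,-21)
closes: descent 1, river 14
min |a| on river = 3

3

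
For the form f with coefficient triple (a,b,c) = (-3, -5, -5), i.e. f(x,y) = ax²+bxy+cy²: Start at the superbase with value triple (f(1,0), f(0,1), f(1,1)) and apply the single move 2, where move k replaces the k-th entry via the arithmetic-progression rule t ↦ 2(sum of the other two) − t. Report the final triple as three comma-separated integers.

start (-3,-5,-13) = (f(1,0),f(0,1),f(1,1))
replace slot 2: 2·((-3)+(-13)) − (-5) = -27 → (-3,-27,-13)

-3,-27,-13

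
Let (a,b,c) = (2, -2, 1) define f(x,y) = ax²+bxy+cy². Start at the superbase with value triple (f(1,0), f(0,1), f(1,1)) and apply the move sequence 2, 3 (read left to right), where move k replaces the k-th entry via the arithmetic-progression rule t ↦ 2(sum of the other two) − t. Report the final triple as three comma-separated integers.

start (2,1,1) = (f(1,0),f(0,1),f(1,1))
replace slot 2: 2·(2+1) − 1 = 5 → (2,5,1)
replace slot 3: 2·(2+5) − 1 = 13 → (2,5,13)

2,5,13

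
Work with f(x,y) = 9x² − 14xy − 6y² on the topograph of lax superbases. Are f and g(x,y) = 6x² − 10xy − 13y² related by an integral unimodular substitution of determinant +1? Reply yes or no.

D₁ = 412, D₂ = 412
river cycle of f (length 12): (-6, 14, 9), (9, 4, -11), (-11, 18, 2), (2, 18, -11), (-11, 4, 9), (9, 14, -6), (-6, 10, 13), (13, 16, -3), (-3, 20, 1), (1, 20, -3), … (2 more)
river cycle of g (length 12): (-13, 10, 6), (6, 14, -9), (-9, 4, 11), (11, 18, -2), (-2, 18, 11), (11, 4, -9), (-9, 14, 6), (6, 10, -13), (-13, 16, 3), (3, 20, -1), … (2 more)
cycles differ ⇒ inequivalent

no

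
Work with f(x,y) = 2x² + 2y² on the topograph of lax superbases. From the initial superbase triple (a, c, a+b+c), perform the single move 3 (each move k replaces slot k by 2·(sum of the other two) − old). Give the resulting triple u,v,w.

start (2,2,4) = (f(1,0),f(0,1),f(1,1))
replace slot 3: 2·(2+2) − 4 = 4 → (2,2,4)

2,2,4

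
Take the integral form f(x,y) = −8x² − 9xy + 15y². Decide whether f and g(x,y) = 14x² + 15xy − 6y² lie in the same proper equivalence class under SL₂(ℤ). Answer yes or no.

D₁ = 561, D₂ = 561
river cycle of f (length 10): (15, 9, -8), (-8, 23, 1), (1, 23, -8), (-8, 9, 15), (15, 21, -2), (-2, 23, 4), (4, 17, -17), (-17, 17, 4), (4, 23, -2), (-2, 21, 15)
river cycle of g (length 16): (-6, 21, 5), (5, 19, -10), (-10, 21, 3), (3, 21, -10), (-10, 19, 5), (5, 21, -6), (-6, 15, 14), (14, 13, -7), (-7, 15, 12), (12, 9, -10), … (6 more)
cycles differ ⇒ inequivalent

no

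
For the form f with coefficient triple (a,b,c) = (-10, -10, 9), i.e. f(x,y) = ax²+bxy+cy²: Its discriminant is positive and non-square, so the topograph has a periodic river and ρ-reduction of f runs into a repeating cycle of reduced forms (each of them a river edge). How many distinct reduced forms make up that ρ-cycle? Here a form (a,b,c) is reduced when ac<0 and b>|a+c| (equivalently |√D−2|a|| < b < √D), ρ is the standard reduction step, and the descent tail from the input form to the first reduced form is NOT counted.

D = 460, ⌊√D⌋ = 21
descent: ρ → (9,10,-10)  [lands on river]
river: ρ → (-10,10,9)
river: ρ → (9,8,-11)
river: ρ → (-11,14,6)
river: ρ → (6,10,-15)
river: ρ → (-15,20,1)
river: ρ → (1,20,-15)
river: ρ → (-15,10,6)
river: ρ → (6,14,-11)
river: ρ → (-11,8,9)
ρ-cycle length = 10 (tail of 1 descent step not counted)

10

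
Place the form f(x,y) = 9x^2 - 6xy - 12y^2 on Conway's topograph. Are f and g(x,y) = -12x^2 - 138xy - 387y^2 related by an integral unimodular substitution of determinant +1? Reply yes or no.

D₁ = 468, D₂ = 468
river cycle of f (length 10): (-12, 6, 9), (9, 12, -9), (-9, 6, 12), (12, 18, -3), (-3, 18, 12), (12, 6, -9), (-9, 12, 9), (9, 6, -12), (-12, 18, 3), (3, 18, -12)
river cycle of g (length 10): (-12, 6, 9), (9, 12, -9), (-9, 6, 12), (12, 18, -3), (-3, 18, 12), (12, 6, -9), (-9, 12, 9), (9, 6, -12), (-12, 18, 3), (3, 18, -12)
cycles coincide ⇒ equivalent

yes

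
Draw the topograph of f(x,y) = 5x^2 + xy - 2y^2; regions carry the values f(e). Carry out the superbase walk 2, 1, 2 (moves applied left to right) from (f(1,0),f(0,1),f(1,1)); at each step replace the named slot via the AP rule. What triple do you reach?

start (5,-2,4) = (f(1,0),f(0,1),f(1,1))
replace slot 2: 2·(5+4) − (-2) = 20 → (5,20,4)
replace slot 1: 2·(20+4) − 5 = 43 → (43,20,4)
replace slot 2: 2·(43+4) − 20 = 74 → (43,74,4)

43,74,4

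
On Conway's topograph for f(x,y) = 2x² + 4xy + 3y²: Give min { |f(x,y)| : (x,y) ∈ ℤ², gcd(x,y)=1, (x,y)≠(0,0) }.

translate: b→0 (≡4 mod 4), so (2,4,3)→(2,0,1)
flip: (2,0,1)→(1,0,2)
reduced (well bottom): (1,0,2) with a≤c, −a<b≤a
well minimum = a = 1

1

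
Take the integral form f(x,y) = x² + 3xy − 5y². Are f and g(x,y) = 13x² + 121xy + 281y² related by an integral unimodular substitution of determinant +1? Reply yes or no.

D₁ = 29, D₂ = 29
river cycle of f (length 2): (1, 5, -1), (-1, 5, 1)
river cycle of g (length 2): (1, 5, -1), (-1, 5, 1)
cycles coincide ⇒ equivalent

yes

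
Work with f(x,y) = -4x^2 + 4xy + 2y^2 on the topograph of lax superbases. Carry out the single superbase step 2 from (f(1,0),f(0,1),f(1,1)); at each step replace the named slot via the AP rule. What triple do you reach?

start (-4,2,2) = (f(1,0),f(0,1),f(1,1))
replace slot 2: 2·((-4)+2) − 2 = -6 → (-4,-6,2)

-4,-6,2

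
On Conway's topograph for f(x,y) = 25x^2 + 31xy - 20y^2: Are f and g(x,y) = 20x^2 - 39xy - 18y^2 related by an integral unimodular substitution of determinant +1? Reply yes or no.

D₁ = 2961, D₂ = 2961
river cycle of f (length 16): (-20, 49, 7), (7, 49, -20), (-20, 31, 25), (25, 19, -26), (-26, 33, 18), (18, 39, -20), (-20, 41, 16), (16, 23, -38), (-38, 53, 1), (1, 53, -38), … (6 more)
river cycle of g (length 16): (-18, 39, 20), (20, 41, -16), (-16, 23, 38), (38, 53, -1), (-1, 53, 38), (38, 23, -16), (-16, 41, 20), (20, 39, -18), (-18, 33, 26), (26, 19, -25), … (6 more)
cycles differ ⇒ inequivalent

no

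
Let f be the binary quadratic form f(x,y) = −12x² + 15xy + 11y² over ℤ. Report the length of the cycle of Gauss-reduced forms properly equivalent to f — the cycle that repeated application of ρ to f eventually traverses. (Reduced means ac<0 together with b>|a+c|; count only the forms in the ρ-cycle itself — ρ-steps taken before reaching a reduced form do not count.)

D = 753, ⌊√D⌋ = 27
river: ρ → (11,7,-16)
river: ρ → (-16,25,2)
river: ρ → (2,27,-3)
river: ρ → (-3,27,2)
river: ρ → (2,25,-16)
river: ρ → (-16,7,11)
river: ρ → (11,15,-12)
river: ρ → (-12,9,14)
river: ρ → (14,19,-7)
river: ρ → (-7,23,8)
river: ρ → (8,25,-4)
river: ρ → (-4,23,14)
river: ρ → (14,5,-13)
river: ρ → (-13,21,6)
river: ρ → (6,27,-1)
river: ρ → (-1,27,6)
river: ρ → (6,21,-13)
river: ρ → (-13,5,14)
river: ρ → (14,23,-4)
river: ρ → (-4,25,8)
river: ρ → (8,23,-7)
river: ρ → (-7,19,14)
river: ρ → (14,9,-12)
river: ρ → (-12,15,11)
ρ-cycle length = 24 (tail of 0 descent steps not counted)

24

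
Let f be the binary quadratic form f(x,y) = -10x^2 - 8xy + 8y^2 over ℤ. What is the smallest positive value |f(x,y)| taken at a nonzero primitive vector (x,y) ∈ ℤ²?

descent: ρ → (8,8,-10)  [lands on river]
river: ρ → (-10,12,6)
river: ρ → (6,12,-10)
river: ρ → (-10,8,8)
closes: descent 1, river 4
min |a| on river = 6

6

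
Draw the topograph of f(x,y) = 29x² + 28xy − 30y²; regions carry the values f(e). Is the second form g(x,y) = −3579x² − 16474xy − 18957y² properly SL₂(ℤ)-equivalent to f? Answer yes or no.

D₁ = 4264, D₂ = 4264
river cycle of f (length 34): (-30, 32, 27), (27, 22, -35), (-35, 48, 14), (14, 64, -3), (-3, 62, 35), (35, 8, -30), (-30, 52, 13), (13, 52, -30), (-30, 8, 35), (35, 62, -3), … (24 more)
river cycle of g (length 34): (-30, 32, 27), (27, 22, -35), (-35, 48, 14), (14, 64, -3), (-3, 62, 35), (35, 8, -30), (-30, 52, 13), (13, 52, -30), (-30, 8, 35), (35, 62, -3), … (24 more)
cycles coincide ⇒ equivalent

yes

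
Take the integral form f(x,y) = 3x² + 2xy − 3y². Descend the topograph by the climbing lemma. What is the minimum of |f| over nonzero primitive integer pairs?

river: ρ → (-3,4,2)
river: ρ → (2,4,-3)
river: ρ → (-3,2,3)
river: ρ → (3,4,-2)
river: ρ → (-2,4,3)
river: ρ → (3,2,-3)
closes: descent 0, river 6
min |a| on river = 2

2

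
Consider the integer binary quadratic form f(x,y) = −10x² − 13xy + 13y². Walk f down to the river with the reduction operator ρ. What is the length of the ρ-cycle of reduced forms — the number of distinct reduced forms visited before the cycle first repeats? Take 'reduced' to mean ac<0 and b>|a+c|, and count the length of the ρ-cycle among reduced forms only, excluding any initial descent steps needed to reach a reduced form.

D = 689, ⌊√D⌋ = 26
descent: ρ → (13,13,-10)  [lands on river]
river: ρ → (-10,7,16)
river: ρ → (16,25,-1)
river: ρ → (-1,25,16)
river: ρ → (16,7,-10)
river: ρ → (-10,13,13)
ρ-cycle length = 6 (tail of 1 descent step not counted)

6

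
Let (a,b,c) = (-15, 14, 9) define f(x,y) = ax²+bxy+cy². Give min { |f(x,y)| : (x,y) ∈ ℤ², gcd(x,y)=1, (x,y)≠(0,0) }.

river: ρ → (9,22,-7)
river: ρ → (-7,20,12)
river: ρ → (12,4,-15)
river: ρ → (-15,26,1)
river: ρ → (1,26,-15)
river: ρ → (-15,4,12)
river: ρ → (12,20,-7)
river: ρ → (-7,22,9)
river: ρ → (9,14,-15)
river: ρ → (-15,16,8)
river: ρ → (8,16,-15)
river: ρ → (-15,14,9)
closes: descent 0, river 12
min |a| on river = 1

1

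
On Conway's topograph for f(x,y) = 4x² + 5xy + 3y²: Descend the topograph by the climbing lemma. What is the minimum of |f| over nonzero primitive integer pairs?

translate: b→-3 (≡5 mod 8), so (4,5,3)→(4,-3,2)
flip: (4,-3,2)→(2,3,4)
translate: b→-1 (≡3 mod 4), so (2,3,4)→(2,-1,3)
reduced (well bottom): (2,-1,3) with a≤c, −a<b≤a
well minimum = a = 2

2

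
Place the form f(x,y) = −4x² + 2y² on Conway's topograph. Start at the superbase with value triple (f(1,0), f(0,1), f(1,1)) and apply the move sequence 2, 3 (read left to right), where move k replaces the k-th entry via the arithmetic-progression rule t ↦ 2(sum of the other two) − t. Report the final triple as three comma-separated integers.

start (-4,2,-2) = (f(1,0),f(0,1),f(1,1))
replace slot 2: 2·((-4)+(-2)) − 2 = -14 → (-4,-14,-2)
replace slot 3: 2·((-4)+(-14)) − (-2) = -34 → (-4,-14,-34)

-4,-14,-34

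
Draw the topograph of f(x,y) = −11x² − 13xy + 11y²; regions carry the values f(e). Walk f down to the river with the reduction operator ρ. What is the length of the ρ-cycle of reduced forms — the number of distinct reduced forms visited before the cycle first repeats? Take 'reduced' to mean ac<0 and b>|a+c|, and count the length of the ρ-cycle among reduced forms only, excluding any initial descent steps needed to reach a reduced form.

D = 653, ⌊√D⌋ = 25
descent: ρ → (11,13,-11)  [lands on river]
river: ρ → (-11,9,13)
river: ρ → (13,17,-7)
river: ρ → (-7,25,1)
river: ρ → (1,25,-7)
river: ρ → (-7,17,13)
river: ρ → (13,9,-11)
river: ρ → (-11,13,11)
river: ρ → (11,9,-13)
river: ρ → (-13,17,7)
river: ρ → (7,25,-1)
river: ρ → (-1,25,7)
river: ρ → (7,17,-13)
river: ρ → (-13,9,11)
ρ-cycle length = 14 (tail of 1 descent step not counted)

14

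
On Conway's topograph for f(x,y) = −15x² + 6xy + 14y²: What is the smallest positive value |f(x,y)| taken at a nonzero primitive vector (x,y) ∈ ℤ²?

river: ρ → (14,22,-7)
river: ρ → (-7,20,17)
river: ρ → (17,14,-10)
river: ρ → (-10,26,5)
river: ρ → (5,24,-15)
river: ρ → (-15,6,14)
closes: descent 0, river 6
min |a| on river = 5

5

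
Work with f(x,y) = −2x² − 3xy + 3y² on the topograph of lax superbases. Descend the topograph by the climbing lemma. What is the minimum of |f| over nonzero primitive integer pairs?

descent: ρ → (3,3,-2)  [lands on river]
river: ρ → (-2,5,1)
river: ρ → (1,5,-2)
river: ρ → (-2,3,3)
closes: descent 1, river 4
min |a| on river = 1

1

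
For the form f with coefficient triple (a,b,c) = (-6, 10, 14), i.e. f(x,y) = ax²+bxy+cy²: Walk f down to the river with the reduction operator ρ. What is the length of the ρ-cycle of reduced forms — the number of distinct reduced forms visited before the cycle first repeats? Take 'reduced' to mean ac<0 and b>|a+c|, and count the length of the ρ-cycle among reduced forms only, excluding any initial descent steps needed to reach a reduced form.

D = 436, ⌊√D⌋ = 20
river: ρ → (14,18,-2)
river: ρ → (-2,18,14)
river: ρ → (14,10,-6)
river: ρ → (-6,14,10)
river: ρ → (10,6,-10)
river: ρ → (-10,14,6)
river: ρ → (6,10,-14)
river: ρ → (-14,18,2)
river: ρ → (2,18,-14)
river: ρ → (-14,10,6)
river: ρ → (6,14,-10)
river: ρ → (-10,6,10)
river: ρ → (10,14,-6)
river: ρ → (-6,10,14)
ρ-cycle length = 14 (tail of 0 descent steps not counted)

14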